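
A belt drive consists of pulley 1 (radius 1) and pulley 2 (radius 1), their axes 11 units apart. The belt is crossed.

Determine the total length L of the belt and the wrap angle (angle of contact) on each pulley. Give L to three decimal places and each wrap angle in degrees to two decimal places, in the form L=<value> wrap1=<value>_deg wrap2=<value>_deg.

crossed belt: β = asin((r1+r2)/C) = asin(2/11) = 10.4757°
wrap1 = wrap2 = π + 2β = 200.9514°
tangent length = C·cosβ = 10.8167
L = (r1+r2)·wrap + 2·C·cosβ = 2·3.5073 + 2·10.8167 = 28.6478

L=28.648 wrap1=200.95_deg wrap2=200.95_deg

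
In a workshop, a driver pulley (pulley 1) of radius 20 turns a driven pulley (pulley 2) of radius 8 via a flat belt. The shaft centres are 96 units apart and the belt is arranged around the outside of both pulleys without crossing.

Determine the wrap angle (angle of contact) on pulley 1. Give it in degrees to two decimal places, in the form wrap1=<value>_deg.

open belt: β = asin((r2−r1)/C) = asin(-12/96) = -7.1808°
wrap1 = π − 2β = 194.3615°
wrap2 = π + 2β = 165.6385°

wrap1=194.36_deg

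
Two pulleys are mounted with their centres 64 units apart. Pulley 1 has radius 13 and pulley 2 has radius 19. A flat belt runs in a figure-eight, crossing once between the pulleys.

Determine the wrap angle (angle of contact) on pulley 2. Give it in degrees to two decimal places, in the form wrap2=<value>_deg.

wrap2=240.00_deg

crossed belt: β = asin((r1+r2)/C) = asin(32/64) = 30.0000°
wrap1 = wrap2 = π + 2β = 240.0000°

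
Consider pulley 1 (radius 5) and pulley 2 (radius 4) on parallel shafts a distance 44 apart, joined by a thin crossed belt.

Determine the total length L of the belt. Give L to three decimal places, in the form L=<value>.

crossed belt: β = asin((r1+r2)/C) = asin(9/44) = 11.8029°
wrap1 = wrap2 = π + 2β = 203.6058°
tangent length = C·cosβ = 43.0697
L = (r1+r2)·wrap + 2·C·cosβ = 9·3.5536 + 2·43.0697 = 118.1217

L=118.122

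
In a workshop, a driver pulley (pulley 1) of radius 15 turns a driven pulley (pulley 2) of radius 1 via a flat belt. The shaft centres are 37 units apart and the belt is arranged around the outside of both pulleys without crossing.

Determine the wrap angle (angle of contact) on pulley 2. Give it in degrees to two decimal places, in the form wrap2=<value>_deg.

wrap2=135.53_deg

open belt: β = asin((r2−r1)/C) = asin(-14/37) = -22.2333°
wrap1 = π − 2β = 224.4665°
wrap2 = π + 2β = 135.5335°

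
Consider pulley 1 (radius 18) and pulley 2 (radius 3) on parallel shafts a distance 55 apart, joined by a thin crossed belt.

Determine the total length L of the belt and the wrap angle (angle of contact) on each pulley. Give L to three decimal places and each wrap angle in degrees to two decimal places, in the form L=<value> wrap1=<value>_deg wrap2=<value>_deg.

L=184.094 wrap1=224.89_deg wrap2=224.89_deg

crossed belt: β = asin((r1+r2)/C) = asin(21/55) = 22.4464°
wrap1 = wrap2 = π + 2β = 224.8927°
tangent length = C·cosβ = 50.8331
L = (r1+r2)·wrap + 2·C·cosβ = 21·3.9251 + 2·50.8331 = 184.0936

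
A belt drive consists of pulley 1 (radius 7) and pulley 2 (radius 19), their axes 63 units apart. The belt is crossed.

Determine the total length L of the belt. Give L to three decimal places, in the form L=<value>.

L=218.572

crossed belt: β = asin((r1+r2)/C) = asin(26/63) = 24.3745°
wrap1 = wrap2 = π + 2β = 228.7489°
tangent length = C·cosβ = 57.3847
L = (r1+r2)·wrap + 2·C·cosβ = 26·3.9924 + 2·57.3847 = 218.5723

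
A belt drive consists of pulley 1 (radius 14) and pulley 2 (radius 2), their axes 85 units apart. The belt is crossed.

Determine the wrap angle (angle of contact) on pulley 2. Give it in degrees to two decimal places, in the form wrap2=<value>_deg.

wrap2=201.70_deg

crossed belt: β = asin((r1+r2)/C) = asin(16/85) = 10.8498°
wrap1 = wrap2 = π + 2β = 201.6996°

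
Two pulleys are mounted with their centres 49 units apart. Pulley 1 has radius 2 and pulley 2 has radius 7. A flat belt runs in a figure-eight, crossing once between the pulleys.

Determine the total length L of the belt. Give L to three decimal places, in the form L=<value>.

L=127.932

crossed belt: β = asin((r1+r2)/C) = asin(9/49) = 10.5838°
wrap1 = wrap2 = π + 2β = 201.1676°
tangent length = C·cosβ = 48.1664
L = (r1+r2)·wrap + 2·C·cosβ = 9·3.5110 + 2·48.1664 = 127.9321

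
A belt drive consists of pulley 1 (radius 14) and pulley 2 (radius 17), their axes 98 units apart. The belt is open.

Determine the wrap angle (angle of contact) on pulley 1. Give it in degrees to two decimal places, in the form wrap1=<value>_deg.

wrap1=176.49_deg

open belt: β = asin((r2−r1)/C) = asin(3/98) = 1.7542°
wrap1 = π − 2β = 176.4915°
wrap2 = π + 2β = 183.5085°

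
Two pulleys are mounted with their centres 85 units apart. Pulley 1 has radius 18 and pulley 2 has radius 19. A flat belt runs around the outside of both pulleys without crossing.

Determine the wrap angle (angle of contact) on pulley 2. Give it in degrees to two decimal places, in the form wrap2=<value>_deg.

wrap2=181.35_deg

open belt: β = asin((r2−r1)/C) = asin(1/85) = 0.6741°
wrap1 = π − 2β = 178.6518°
wrap2 = π + 2β = 181.3482°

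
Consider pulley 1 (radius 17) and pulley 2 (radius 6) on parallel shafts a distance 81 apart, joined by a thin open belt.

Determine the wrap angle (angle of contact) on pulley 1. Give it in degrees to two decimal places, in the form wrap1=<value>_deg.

wrap1=195.61_deg

open belt: β = asin((r2−r1)/C) = asin(-11/81) = -7.8050°
wrap1 = π − 2β = 195.6101°
wrap2 = π + 2β = 164.3899°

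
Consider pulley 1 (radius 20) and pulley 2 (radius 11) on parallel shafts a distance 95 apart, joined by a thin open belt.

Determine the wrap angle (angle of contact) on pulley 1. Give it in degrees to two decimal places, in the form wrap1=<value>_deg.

open belt: β = asin((r2−r1)/C) = asin(-9/95) = -5.4362°
wrap1 = π − 2β = 190.8723°
wrap2 = π + 2β = 169.1277°

wrap1=190.87_deg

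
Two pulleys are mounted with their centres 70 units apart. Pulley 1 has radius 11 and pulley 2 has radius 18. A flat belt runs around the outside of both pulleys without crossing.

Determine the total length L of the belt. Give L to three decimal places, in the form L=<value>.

open belt: β = asin((r2−r1)/C) = asin(7/70) = 5.7392°
wrap1 = π − 2β = 168.5217°
wrap2 = π + 2β = 191.4783°
tangent length = C·cosβ = 69.6491
L = r1·wrap1 + r2·wrap2 + 2·C·cosβ = 11·2.9413 + 18·3.3419 + 2·69.6491 = 231.8068

L=231.807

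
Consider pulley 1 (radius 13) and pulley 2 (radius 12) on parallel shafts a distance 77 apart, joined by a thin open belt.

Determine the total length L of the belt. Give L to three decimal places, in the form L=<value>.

open belt: β = asin((r2−r1)/C) = asin(-1/77) = -0.7441°
wrap1 = π − 2β = 181.4882°
wrap2 = π + 2β = 178.5118°
tangent length = C·cosβ = 76.9935
L = r1·wrap1 + r2·wrap2 + 2·C·cosβ = 13·3.1676 + 12·3.1156 + 2·76.9935 = 232.5528

L=232.553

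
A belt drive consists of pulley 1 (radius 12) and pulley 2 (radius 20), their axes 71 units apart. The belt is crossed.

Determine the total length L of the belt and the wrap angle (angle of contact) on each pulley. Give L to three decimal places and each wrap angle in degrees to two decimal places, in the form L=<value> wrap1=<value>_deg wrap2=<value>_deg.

L=257.214 wrap1=233.58_deg wrap2=233.58_deg

crossed belt: β = asin((r1+r2)/C) = asin(32/71) = 26.7889°
wrap1 = wrap2 = π + 2β = 233.5778°
tangent length = C·cosβ = 63.3798
L = (r1+r2)·wrap + 2·C·cosβ = 32·4.0767 + 2·63.3798 = 257.2140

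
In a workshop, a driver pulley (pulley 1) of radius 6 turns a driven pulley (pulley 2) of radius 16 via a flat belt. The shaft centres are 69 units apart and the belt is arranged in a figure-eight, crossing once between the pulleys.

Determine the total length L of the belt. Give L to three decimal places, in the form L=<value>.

crossed belt: β = asin((r1+r2)/C) = asin(22/69) = 18.5928°
wrap1 = wrap2 = π + 2β = 217.1856°
tangent length = C·cosβ = 65.3988
L = (r1+r2)·wrap + 2·C·cosβ = 22·3.7906 + 2·65.3988 = 214.1909

L=214.191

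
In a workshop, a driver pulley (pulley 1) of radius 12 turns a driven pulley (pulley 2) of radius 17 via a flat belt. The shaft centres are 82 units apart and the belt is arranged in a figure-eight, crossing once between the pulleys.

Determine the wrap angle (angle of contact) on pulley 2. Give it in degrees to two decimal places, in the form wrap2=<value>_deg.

crossed belt: β = asin((r1+r2)/C) = asin(29/82) = 20.7113°
wrap1 = wrap2 = π + 2β = 221.4225°

wrap2=221.42_deg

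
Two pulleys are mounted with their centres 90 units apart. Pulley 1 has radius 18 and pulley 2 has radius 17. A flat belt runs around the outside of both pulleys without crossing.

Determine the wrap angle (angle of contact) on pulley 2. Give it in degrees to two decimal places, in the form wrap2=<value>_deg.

wrap2=178.73_deg

open belt: β = asin((r2−r1)/C) = asin(-1/90) = -0.6366°
wrap1 = π − 2β = 181.2733°
wrap2 = π + 2β = 178.7267°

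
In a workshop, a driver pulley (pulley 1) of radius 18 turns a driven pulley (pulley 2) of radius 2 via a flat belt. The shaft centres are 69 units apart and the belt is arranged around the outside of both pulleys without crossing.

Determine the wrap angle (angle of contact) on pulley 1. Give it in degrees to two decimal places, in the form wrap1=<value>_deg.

open belt: β = asin((r2−r1)/C) = asin(-16/69) = -13.4080°
wrap1 = π − 2β = 206.8160°
wrap2 = π + 2β = 153.1840°

wrap1=206.82_deg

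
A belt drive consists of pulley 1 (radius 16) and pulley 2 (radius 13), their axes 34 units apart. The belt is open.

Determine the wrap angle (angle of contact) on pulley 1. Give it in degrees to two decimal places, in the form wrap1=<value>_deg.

open belt: β = asin((r2−r1)/C) = asin(-3/34) = -5.0621°
wrap1 = π − 2β = 190.1242°
wrap2 = π + 2β = 169.8758°

wrap1=190.12_deg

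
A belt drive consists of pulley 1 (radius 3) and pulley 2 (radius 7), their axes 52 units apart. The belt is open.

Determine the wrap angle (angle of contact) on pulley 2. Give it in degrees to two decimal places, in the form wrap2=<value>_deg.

open belt: β = asin((r2−r1)/C) = asin(4/52) = 4.4117°
wrap1 = π − 2β = 171.1765°
wrap2 = π + 2β = 188.8235°

wrap2=188.82_deg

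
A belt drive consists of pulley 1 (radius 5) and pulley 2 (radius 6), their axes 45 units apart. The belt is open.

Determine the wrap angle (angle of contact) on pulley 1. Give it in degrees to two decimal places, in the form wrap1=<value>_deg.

open belt: β = asin((r2−r1)/C) = asin(1/45) = 1.2733°
wrap1 = π − 2β = 177.4533°
wrap2 = π + 2β = 182.5467°

wrap1=177.45_deg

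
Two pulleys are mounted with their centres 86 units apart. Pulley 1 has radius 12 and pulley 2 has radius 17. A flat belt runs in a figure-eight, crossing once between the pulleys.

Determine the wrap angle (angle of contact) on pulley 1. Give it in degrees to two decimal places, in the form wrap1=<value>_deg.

crossed belt: β = asin((r1+r2)/C) = asin(29/86) = 19.7069°
wrap1 = wrap2 = π + 2β = 219.4139°

wrap1=219.41_deg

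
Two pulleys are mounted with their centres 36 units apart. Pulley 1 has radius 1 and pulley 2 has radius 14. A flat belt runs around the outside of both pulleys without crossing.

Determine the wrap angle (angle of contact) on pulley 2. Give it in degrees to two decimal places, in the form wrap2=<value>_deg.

open belt: β = asin((r2−r1)/C) = asin(13/36) = 21.1684°
wrap1 = π − 2β = 137.6631°
wrap2 = π + 2β = 222.3369°

wrap2=222.34_deg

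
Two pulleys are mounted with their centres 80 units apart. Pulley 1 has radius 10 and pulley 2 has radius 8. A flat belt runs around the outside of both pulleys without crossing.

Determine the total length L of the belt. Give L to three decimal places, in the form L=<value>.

open belt: β = asin((r2−r1)/C) = asin(-2/80) = -1.4325°
wrap1 = π − 2β = 182.8651°
wrap2 = π + 2β = 177.1349°
tangent length = C·cosβ = 79.9750
L = r1·wrap1 + r2·wrap2 + 2·C·cosβ = 10·3.1916 + 8·3.0916 + 2·79.9750 = 216.5987

L=216.599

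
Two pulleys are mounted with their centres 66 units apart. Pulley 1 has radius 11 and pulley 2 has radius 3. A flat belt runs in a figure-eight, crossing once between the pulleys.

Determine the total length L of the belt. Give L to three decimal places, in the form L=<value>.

L=178.963

crossed belt: β = asin((r1+r2)/C) = asin(14/66) = 12.2467°
wrap1 = wrap2 = π + 2β = 204.4934°
tangent length = C·cosβ = 64.4981
L = (r1+r2)·wrap + 2·C·cosβ = 14·3.5691 + 2·64.4981 = 178.9633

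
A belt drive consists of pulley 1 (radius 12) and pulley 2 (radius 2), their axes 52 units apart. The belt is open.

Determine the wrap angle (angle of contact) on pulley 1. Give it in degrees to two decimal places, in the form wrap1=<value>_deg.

wrap1=202.17_deg

open belt: β = asin((r2−r1)/C) = asin(-10/52) = -11.0875°
wrap1 = π − 2β = 202.1750°
wrap2 = π + 2β = 157.8250°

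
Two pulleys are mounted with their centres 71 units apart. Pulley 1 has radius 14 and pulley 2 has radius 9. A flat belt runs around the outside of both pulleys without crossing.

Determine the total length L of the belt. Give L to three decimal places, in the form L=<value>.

open belt: β = asin((r2−r1)/C) = asin(-5/71) = -4.0383°
wrap1 = π − 2β = 188.0765°
wrap2 = π + 2β = 171.9235°
tangent length = C·cosβ = 70.8237
L = r1·wrap1 + r2·wrap2 + 2·C·cosβ = 14·3.2826 + 9·3.0006 + 2·70.8237 = 214.6089

L=214.609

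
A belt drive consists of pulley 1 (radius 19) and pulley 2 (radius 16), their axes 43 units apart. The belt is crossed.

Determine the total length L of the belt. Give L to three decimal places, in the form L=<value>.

crossed belt: β = asin((r1+r2)/C) = asin(35/43) = 54.4840°
wrap1 = wrap2 = π + 2β = 288.9680°
tangent length = C·cosβ = 24.9800
L = (r1+r2)·wrap + 2·C·cosβ = 35·5.0434 + 2·24.9800 = 226.4805

L=226.481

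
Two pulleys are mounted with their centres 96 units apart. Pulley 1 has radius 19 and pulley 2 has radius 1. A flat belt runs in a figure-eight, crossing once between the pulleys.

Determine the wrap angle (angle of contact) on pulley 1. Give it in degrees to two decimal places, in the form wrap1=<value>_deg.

crossed belt: β = asin((r1+r2)/C) = asin(20/96) = 12.0247°
wrap1 = wrap2 = π + 2β = 204.0494°

wrap1=204.05_deg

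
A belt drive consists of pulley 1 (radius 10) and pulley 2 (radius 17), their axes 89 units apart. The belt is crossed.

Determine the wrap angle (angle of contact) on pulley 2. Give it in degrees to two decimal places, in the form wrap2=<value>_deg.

crossed belt: β = asin((r1+r2)/C) = asin(27/89) = 17.6602°
wrap1 = wrap2 = π + 2β = 215.3203°

wrap2=215.32_deg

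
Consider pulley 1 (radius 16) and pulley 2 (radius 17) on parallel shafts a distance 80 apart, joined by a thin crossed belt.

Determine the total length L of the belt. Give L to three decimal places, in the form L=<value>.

L=277.489

crossed belt: β = asin((r1+r2)/C) = asin(33/80) = 24.3620°
wrap1 = wrap2 = π + 2β = 228.7240°
tangent length = C·cosβ = 72.8766
L = (r1+r2)·wrap + 2·C·cosβ = 33·3.9920 + 2·72.8766 = 277.4888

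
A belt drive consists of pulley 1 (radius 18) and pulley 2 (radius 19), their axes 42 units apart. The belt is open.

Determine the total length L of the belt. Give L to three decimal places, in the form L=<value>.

open belt: β = asin((r2−r1)/C) = asin(1/42) = 1.3643°
wrap1 = π − 2β = 177.2714°
wrap2 = π + 2β = 182.7286°
tangent length = C·cosβ = 41.9881
L = r1·wrap1 + r2·wrap2 + 2·C·cosβ = 18·3.0940 + 19·3.1892 + 2·41.9881 = 200.2627

L=200.263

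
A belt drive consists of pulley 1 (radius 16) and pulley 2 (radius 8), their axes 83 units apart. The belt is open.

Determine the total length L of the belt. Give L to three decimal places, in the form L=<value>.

open belt: β = asin((r2−r1)/C) = asin(-8/83) = -5.5311°
wrap1 = π − 2β = 191.0621°
wrap2 = π + 2β = 168.9379°
tangent length = C·cosβ = 82.6136
L = r1·wrap1 + r2·wrap2 + 2·C·cosβ = 16·3.3347 + 8·2.9485 + 2·82.6136 = 242.1699

L=242.170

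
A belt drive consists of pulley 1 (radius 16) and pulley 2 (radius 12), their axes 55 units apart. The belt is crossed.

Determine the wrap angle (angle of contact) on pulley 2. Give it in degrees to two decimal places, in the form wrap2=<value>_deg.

crossed belt: β = asin((r1+r2)/C) = asin(28/55) = 30.6033°
wrap1 = wrap2 = π + 2β = 241.2066°

wrap2=241.21_deg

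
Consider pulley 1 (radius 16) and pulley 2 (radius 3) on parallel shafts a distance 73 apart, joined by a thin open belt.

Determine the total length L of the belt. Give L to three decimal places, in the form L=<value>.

L=208.012

open belt: β = asin((r2−r1)/C) = asin(-13/73) = -10.2581°
wrap1 = π − 2β = 200.5161°
wrap2 = π + 2β = 159.4839°
tangent length = C·cosβ = 71.8331
L = r1·wrap1 + r2·wrap2 + 2·C·cosβ = 16·3.4997 + 3·2.7835 + 2·71.8331 = 208.0115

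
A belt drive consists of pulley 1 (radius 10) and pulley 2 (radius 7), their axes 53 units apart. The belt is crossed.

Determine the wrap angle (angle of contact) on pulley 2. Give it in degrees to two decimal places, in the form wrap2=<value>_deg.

wrap2=217.42_deg

crossed belt: β = asin((r1+r2)/C) = asin(17/53) = 18.7086°
wrap1 = wrap2 = π + 2β = 217.4171°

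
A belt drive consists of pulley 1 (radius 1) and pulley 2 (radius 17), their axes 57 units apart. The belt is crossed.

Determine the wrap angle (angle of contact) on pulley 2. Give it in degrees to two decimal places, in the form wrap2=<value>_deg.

crossed belt: β = asin((r1+r2)/C) = asin(18/57) = 18.4085°
wrap1 = wrap2 = π + 2β = 216.8170°

wrap2=216.82_deg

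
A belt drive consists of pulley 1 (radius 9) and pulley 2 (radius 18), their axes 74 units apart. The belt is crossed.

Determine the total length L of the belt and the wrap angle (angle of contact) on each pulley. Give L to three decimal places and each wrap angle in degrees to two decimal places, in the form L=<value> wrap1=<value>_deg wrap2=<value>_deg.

crossed belt: β = asin((r1+r2)/C) = asin(27/74) = 21.3993°
wrap1 = wrap2 = π + 2β = 222.7985°
tangent length = C·cosβ = 68.8985
L = (r1+r2)·wrap + 2·C·cosβ = 27·3.8886 + 2·68.8985 = 242.7883

L=242.788 wrap1=222.80_deg wrap2=222.80_deg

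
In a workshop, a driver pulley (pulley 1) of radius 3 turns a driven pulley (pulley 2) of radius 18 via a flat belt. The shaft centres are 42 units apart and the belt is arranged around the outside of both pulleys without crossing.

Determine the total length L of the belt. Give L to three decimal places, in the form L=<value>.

L=155.390

open belt: β = asin((r2−r1)/C) = asin(15/42) = 20.9248°
wrap1 = π − 2β = 138.1503°
wrap2 = π + 2β = 221.8497°
tangent length = C·cosβ = 39.2301
L = r1·wrap1 + r2·wrap2 + 2·C·cosβ = 3·2.4112 + 18·3.8720 + 2·39.2301 = 155.3898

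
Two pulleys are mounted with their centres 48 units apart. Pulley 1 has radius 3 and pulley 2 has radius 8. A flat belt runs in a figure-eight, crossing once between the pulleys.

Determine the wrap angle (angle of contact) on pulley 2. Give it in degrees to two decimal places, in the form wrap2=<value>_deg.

wrap2=206.50_deg

crossed belt: β = asin((r1+r2)/C) = asin(11/48) = 13.2480°
wrap1 = wrap2 = π + 2β = 206.4960°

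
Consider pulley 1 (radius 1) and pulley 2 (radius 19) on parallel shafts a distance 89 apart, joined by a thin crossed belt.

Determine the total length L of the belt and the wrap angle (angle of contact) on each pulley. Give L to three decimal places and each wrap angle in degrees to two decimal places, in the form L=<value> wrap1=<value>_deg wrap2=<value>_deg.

crossed belt: β = asin((r1+r2)/C) = asin(20/89) = 12.9864°
wrap1 = wrap2 = π + 2β = 205.9727°
tangent length = C·cosβ = 86.7237
L = (r1+r2)·wrap + 2·C·cosβ = 20·3.5949 + 2·86.7237 = 245.3454

L=245.345 wrap1=205.97_deg wrap2=205.97_deg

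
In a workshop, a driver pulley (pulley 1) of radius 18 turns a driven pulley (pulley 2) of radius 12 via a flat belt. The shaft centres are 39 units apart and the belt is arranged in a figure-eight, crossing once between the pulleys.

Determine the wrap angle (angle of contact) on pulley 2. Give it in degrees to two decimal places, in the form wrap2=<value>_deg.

crossed belt: β = asin((r1+r2)/C) = asin(30/39) = 50.2849°
wrap1 = wrap2 = π + 2β = 280.5697°

wrap2=280.57_deg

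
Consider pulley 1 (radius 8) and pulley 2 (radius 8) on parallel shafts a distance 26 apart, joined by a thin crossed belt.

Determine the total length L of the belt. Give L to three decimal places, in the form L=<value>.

L=112.465

crossed belt: β = asin((r1+r2)/C) = asin(16/26) = 37.9799°
wrap1 = wrap2 = π + 2β = 255.9597°
tangent length = C·cosβ = 20.4939
L = (r1+r2)·wrap + 2·C·cosβ = 16·4.4673 + 2·20.4939 = 112.4652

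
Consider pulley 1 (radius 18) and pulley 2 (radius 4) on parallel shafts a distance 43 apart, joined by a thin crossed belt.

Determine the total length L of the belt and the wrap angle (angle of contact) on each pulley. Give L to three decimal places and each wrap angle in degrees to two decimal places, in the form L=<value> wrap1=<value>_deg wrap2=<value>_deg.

crossed belt: β = asin((r1+r2)/C) = asin(22/43) = 30.7723°
wrap1 = wrap2 = π + 2β = 241.5446°
tangent length = C·cosβ = 36.9459
L = (r1+r2)·wrap + 2·C·cosβ = 22·4.2157 + 2·36.9459 = 166.6383

L=166.638 wrap1=241.54_deg wrap2=241.54_deg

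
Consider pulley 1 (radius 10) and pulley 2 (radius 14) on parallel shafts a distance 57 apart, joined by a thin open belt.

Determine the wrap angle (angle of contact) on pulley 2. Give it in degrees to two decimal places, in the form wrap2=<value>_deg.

wrap2=188.05_deg

open belt: β = asin((r2−r1)/C) = asin(4/57) = 4.0241°
wrap1 = π − 2β = 171.9519°
wrap2 = π + 2β = 188.0481°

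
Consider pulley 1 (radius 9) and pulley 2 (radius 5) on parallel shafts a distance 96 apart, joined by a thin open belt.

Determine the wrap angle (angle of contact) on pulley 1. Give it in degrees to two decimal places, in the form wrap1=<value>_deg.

open belt: β = asin((r2−r1)/C) = asin(-4/96) = -2.3880°
wrap1 = π − 2β = 184.7760°
wrap2 = π + 2β = 175.2240°

wrap1=184.78_deg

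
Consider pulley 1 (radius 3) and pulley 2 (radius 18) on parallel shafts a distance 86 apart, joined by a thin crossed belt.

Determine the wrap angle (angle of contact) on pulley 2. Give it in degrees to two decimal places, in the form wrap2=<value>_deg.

wrap2=208.27_deg

crossed belt: β = asin((r1+r2)/C) = asin(21/86) = 14.1337°
wrap1 = wrap2 = π + 2β = 208.2675°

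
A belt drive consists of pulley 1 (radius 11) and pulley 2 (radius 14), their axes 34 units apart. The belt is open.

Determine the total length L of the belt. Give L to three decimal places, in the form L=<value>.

L=146.805

open belt: β = asin((r2−r1)/C) = asin(3/34) = 5.0621°
wrap1 = π − 2β = 169.8758°
wrap2 = π + 2β = 190.1242°
tangent length = C·cosβ = 33.8674
L = r1·wrap1 + r2·wrap2 + 2·C·cosβ = 11·2.9649 + 14·3.3183 + 2·33.8674 = 146.8047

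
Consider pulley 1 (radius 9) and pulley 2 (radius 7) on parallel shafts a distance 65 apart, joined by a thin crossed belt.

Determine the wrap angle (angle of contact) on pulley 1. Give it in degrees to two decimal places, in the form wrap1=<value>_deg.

wrap1=208.50_deg

crossed belt: β = asin((r1+r2)/C) = asin(16/65) = 14.2500°
wrap1 = wrap2 = π + 2β = 208.5001°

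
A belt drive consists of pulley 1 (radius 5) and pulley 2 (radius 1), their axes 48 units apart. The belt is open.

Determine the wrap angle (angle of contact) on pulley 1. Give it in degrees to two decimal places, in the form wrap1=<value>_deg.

open belt: β = asin((r2−r1)/C) = asin(-4/48) = -4.7802°
wrap1 = π − 2β = 189.5604°
wrap2 = π + 2β = 170.4396°

wrap1=189.56_deg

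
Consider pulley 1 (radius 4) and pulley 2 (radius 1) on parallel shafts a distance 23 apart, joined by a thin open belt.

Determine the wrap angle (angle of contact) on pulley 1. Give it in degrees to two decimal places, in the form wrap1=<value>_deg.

open belt: β = asin((r2−r1)/C) = asin(-3/23) = -7.4947°
wrap1 = π − 2β = 194.9894°
wrap2 = π + 2β = 165.0106°

wrap1=194.99_deg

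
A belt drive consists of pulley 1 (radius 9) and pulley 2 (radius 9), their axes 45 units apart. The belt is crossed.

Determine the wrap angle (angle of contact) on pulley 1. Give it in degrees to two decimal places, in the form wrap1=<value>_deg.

crossed belt: β = asin((r1+r2)/C) = asin(18/45) = 23.5782°
wrap1 = wrap2 = π + 2β = 227.1564°

wrap1=227.16_deg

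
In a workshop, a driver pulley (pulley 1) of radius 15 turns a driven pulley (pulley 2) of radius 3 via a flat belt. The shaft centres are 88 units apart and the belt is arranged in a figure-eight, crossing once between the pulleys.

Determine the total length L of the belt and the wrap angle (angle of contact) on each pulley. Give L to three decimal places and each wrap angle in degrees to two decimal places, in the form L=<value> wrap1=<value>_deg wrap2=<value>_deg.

crossed belt: β = asin((r1+r2)/C) = asin(18/88) = 11.8029°
wrap1 = wrap2 = π + 2β = 203.6058°
tangent length = C·cosβ = 86.1394
L = (r1+r2)·wrap + 2·C·cosβ = 18·3.5536 + 2·86.1394 = 236.2435

L=236.243 wrap1=203.61_deg wrap2=203.61_deg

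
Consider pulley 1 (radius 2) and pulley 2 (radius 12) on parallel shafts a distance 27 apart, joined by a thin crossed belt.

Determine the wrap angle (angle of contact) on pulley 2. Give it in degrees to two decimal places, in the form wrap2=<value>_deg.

wrap2=242.47_deg

crossed belt: β = asin((r1+r2)/C) = asin(14/27) = 31.2329°
wrap1 = wrap2 = π + 2β = 242.4659°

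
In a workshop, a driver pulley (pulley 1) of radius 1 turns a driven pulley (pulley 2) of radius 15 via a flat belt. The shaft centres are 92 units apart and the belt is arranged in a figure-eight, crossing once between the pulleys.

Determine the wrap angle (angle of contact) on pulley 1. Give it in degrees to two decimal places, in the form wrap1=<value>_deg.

wrap1=200.03_deg

crossed belt: β = asin((r1+r2)/C) = asin(16/92) = 10.0154°
wrap1 = wrap2 = π + 2β = 200.0308°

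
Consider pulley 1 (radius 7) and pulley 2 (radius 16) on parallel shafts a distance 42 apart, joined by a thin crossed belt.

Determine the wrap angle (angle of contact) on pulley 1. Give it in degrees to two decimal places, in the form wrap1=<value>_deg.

wrap1=246.41_deg

crossed belt: β = asin((r1+r2)/C) = asin(23/42) = 33.2038°
wrap1 = wrap2 = π + 2β = 246.4076°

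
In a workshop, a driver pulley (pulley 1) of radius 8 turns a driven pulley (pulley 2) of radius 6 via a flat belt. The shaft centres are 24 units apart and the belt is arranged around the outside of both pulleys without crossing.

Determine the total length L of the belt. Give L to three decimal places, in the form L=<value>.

L=92.149

open belt: β = asin((r2−r1)/C) = asin(-2/24) = -4.7802°
wrap1 = π − 2β = 189.5604°
wrap2 = π + 2β = 170.4396°
tangent length = C·cosβ = 23.9165
L = r1·wrap1 + r2·wrap2 + 2·C·cosβ = 8·3.3085 + 6·2.9747 + 2·23.9165 = 92.1491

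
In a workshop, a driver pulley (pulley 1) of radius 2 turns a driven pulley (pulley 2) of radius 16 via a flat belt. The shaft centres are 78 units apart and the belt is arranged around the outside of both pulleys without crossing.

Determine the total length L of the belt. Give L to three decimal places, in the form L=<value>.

L=215.068

open belt: β = asin((r2−r1)/C) = asin(14/78) = 10.3399°
wrap1 = π − 2β = 159.3202°
wrap2 = π + 2β = 200.6798°
tangent length = C·cosβ = 76.7333
L = r1·wrap1 + r2·wrap2 + 2·C·cosβ = 2·2.7807 + 16·3.5025 + 2·76.7333 = 215.0683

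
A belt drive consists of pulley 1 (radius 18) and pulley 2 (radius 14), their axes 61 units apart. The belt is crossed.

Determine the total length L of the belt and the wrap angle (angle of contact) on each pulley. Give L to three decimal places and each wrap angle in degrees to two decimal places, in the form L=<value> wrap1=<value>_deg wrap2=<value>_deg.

crossed belt: β = asin((r1+r2)/C) = asin(32/61) = 31.6407°
wrap1 = wrap2 = π + 2β = 243.2813°
tangent length = C·cosβ = 51.9326
L = (r1+r2)·wrap + 2·C·cosβ = 32·4.2461 + 2·51.9326 = 239.7392

L=239.739 wrap1=243.28_deg wrap2=243.28_deg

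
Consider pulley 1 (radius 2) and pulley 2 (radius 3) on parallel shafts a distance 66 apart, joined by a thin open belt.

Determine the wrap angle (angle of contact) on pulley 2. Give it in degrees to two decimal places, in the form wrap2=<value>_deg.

open belt: β = asin((r2−r1)/C) = asin(1/66) = 0.8682°
wrap1 = π − 2β = 178.2637°
wrap2 = π + 2β = 181.7363°

wrap2=181.74_deg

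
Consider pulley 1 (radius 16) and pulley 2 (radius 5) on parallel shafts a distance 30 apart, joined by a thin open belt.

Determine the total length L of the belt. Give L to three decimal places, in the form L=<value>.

L=130.054

open belt: β = asin((r2−r1)/C) = asin(-11/30) = -21.5102°
wrap1 = π − 2β = 223.0204°
wrap2 = π + 2β = 136.9796°
tangent length = C·cosβ = 27.9106
L = r1·wrap1 + r2·wrap2 + 2·C·cosβ = 16·3.8924 + 5·2.3907 + 2·27.9106 = 130.0539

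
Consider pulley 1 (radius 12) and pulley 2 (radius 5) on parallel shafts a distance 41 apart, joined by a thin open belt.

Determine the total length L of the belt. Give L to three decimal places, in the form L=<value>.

open belt: β = asin((r2−r1)/C) = asin(-7/41) = -9.8304°
wrap1 = π − 2β = 199.6607°
wrap2 = π + 2β = 160.3393°
tangent length = C·cosβ = 40.3980
L = r1·wrap1 + r2·wrap2 + 2·C·cosβ = 12·3.4847 + 5·2.7984 + 2·40.3980 = 136.6051

L=136.605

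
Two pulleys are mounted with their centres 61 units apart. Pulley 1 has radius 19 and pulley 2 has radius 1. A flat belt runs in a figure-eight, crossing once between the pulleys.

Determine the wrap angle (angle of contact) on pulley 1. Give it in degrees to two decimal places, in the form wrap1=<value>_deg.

wrap1=218.28_deg

crossed belt: β = asin((r1+r2)/C) = asin(20/61) = 19.1395°
wrap1 = wrap2 = π + 2β = 218.2789°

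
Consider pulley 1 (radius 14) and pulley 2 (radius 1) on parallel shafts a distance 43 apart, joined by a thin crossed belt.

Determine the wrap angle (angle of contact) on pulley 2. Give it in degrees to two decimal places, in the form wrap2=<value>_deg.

crossed belt: β = asin((r1+r2)/C) = asin(15/43) = 20.4162°
wrap1 = wrap2 = π + 2β = 220.8324°

wrap2=220.83_deg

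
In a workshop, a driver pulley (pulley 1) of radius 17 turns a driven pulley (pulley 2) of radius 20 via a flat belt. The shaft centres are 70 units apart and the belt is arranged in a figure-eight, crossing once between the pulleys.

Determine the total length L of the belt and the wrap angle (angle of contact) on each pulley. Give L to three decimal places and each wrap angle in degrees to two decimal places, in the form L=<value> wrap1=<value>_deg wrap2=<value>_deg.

L=276.295 wrap1=243.82_deg wrap2=243.82_deg

crossed belt: β = asin((r1+r2)/C) = asin(37/70) = 31.9090°
wrap1 = wrap2 = π + 2β = 243.8180°
tangent length = C·cosβ = 59.4222
L = (r1+r2)·wrap + 2·C·cosβ = 37·4.2554 + 2·59.4222 = 276.2952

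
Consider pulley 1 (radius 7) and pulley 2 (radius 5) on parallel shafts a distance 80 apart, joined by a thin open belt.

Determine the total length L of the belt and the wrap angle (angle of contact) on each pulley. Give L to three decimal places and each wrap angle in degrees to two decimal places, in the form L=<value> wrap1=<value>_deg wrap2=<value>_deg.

open belt: β = asin((r2−r1)/C) = asin(-2/80) = -1.4325°
wrap1 = π − 2β = 182.8651°
wrap2 = π + 2β = 177.1349°
tangent length = C·cosβ = 79.9750
L = r1·wrap1 + r2·wrap2 + 2·C·cosβ = 7·3.1916 + 5·3.0916 + 2·79.9750 = 197.7491

L=197.749 wrap1=182.87_deg wrap2=177.13_deg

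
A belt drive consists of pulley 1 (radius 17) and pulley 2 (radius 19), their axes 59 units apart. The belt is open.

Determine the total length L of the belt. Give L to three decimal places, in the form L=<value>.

open belt: β = asin((r2−r1)/C) = asin(2/59) = 1.9426°
wrap1 = π − 2β = 176.1148°
wrap2 = π + 2β = 183.8852°
tangent length = C·cosβ = 58.9661
L = r1·wrap1 + r2·wrap2 + 2·C·cosβ = 17·3.0738 + 19·3.2094 + 2·58.9661 = 231.1651

L=231.165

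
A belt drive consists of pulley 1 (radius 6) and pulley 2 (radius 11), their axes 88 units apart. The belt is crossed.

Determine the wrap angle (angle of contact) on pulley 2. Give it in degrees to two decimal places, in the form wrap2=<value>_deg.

wrap2=202.28_deg

crossed belt: β = asin((r1+r2)/C) = asin(17/88) = 11.1385°
wrap1 = wrap2 = π + 2β = 202.2771°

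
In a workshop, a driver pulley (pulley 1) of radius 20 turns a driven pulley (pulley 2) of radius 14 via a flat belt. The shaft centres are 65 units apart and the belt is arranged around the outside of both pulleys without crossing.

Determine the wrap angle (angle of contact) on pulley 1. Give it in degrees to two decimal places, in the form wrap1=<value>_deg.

wrap1=190.59_deg

open belt: β = asin((r2−r1)/C) = asin(-6/65) = -5.2964°
wrap1 = π − 2β = 190.5928°
wrap2 = π + 2β = 169.4072°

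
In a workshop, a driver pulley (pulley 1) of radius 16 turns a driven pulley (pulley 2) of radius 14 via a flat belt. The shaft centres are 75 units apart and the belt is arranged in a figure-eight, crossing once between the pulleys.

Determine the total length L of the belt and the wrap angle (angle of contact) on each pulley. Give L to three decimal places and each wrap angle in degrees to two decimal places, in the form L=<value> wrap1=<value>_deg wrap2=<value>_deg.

L=256.416 wrap1=227.16_deg wrap2=227.16_deg

crossed belt: β = asin((r1+r2)/C) = asin(30/75) = 23.5782°
wrap1 = wrap2 = π + 2β = 227.1564°
tangent length = C·cosβ = 68.7386
L = (r1+r2)·wrap + 2·C·cosβ = 30·3.9646 + 2·68.7386 = 256.4161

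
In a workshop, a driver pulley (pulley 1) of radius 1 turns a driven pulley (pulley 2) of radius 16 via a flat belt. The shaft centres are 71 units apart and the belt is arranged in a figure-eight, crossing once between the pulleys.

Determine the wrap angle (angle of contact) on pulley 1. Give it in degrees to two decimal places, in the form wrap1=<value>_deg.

crossed belt: β = asin((r1+r2)/C) = asin(17/71) = 13.8533°
wrap1 = wrap2 = π + 2β = 207.7066°

wrap1=207.71_deg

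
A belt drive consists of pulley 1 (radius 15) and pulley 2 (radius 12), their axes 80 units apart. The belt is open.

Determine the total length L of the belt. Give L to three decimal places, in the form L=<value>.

open belt: β = asin((r2−r1)/C) = asin(-3/80) = -2.1491°
wrap1 = π − 2β = 184.2982°
wrap2 = π + 2β = 175.7018°
tangent length = C·cosβ = 79.9437
L = r1·wrap1 + r2·wrap2 + 2·C·cosβ = 15·3.2166 + 12·3.0666 + 2·79.9437 = 244.9355

L=244.936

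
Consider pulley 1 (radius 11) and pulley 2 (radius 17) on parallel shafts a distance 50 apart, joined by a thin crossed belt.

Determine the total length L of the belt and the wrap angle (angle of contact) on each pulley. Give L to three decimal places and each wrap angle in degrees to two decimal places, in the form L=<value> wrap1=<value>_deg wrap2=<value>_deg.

crossed belt: β = asin((r1+r2)/C) = asin(28/50) = 34.0558°
wrap1 = wrap2 = π + 2β = 248.1116°
tangent length = C·cosβ = 41.4246
L = (r1+r2)·wrap + 2·C·cosβ = 28·4.3304 + 2·41.4246 = 204.0995

L=204.099 wrap1=248.11_deg wrap2=248.11_deg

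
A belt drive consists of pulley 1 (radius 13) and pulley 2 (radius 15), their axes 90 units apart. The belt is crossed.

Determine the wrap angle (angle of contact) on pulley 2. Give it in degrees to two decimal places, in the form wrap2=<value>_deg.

wrap2=216.25_deg

crossed belt: β = asin((r1+r2)/C) = asin(28/90) = 18.1262°
wrap1 = wrap2 = π + 2β = 216.2524°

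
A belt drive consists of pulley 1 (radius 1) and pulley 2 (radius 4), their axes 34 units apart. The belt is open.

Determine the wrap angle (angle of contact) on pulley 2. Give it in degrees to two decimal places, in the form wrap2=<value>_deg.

open belt: β = asin((r2−r1)/C) = asin(3/34) = 5.0621°
wrap1 = π − 2β = 169.8758°
wrap2 = π + 2β = 190.1242°

wrap2=190.12_deg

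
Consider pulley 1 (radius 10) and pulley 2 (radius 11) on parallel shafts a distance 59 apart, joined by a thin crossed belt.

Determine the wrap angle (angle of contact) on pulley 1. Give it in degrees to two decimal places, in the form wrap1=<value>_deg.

crossed belt: β = asin((r1+r2)/C) = asin(21/59) = 20.8506°
wrap1 = wrap2 = π + 2β = 221.7012°

wrap1=221.70_deg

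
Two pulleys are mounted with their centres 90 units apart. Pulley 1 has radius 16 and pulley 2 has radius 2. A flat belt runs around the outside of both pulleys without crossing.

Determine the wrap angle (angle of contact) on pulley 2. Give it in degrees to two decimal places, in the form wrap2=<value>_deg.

open belt: β = asin((r2−r1)/C) = asin(-14/90) = -8.9490°
wrap1 = π − 2β = 197.8980°
wrap2 = π + 2β = 162.1020°

wrap2=162.10_deg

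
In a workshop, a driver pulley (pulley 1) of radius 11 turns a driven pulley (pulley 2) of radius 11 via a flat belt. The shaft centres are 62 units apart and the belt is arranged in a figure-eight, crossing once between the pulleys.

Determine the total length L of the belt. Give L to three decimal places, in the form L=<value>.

L=201.007

crossed belt: β = asin((r1+r2)/C) = asin(22/62) = 20.7836°
wrap1 = wrap2 = π + 2β = 221.5671°
tangent length = C·cosβ = 57.9655
L = (r1+r2)·wrap + 2·C·cosβ = 22·3.8671 + 2·57.9655 = 201.0067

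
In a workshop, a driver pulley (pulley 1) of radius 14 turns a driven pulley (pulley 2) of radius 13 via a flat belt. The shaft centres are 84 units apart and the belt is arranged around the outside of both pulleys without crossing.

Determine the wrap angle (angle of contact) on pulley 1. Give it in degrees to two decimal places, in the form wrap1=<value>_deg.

wrap1=181.36_deg

open belt: β = asin((r2−r1)/C) = asin(-1/84) = -0.6821°
wrap1 = π − 2β = 181.3642°
wrap2 = π + 2β = 178.6358°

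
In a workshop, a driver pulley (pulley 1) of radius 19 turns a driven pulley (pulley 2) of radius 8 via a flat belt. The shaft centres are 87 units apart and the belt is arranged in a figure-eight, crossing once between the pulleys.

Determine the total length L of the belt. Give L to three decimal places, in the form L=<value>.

crossed belt: β = asin((r1+r2)/C) = asin(27/87) = 18.0800°
wrap1 = wrap2 = π + 2β = 216.1600°
tangent length = C·cosβ = 82.7043
L = (r1+r2)·wrap + 2·C·cosβ = 27·3.7727 + 2·82.7043 = 267.2716

L=267.272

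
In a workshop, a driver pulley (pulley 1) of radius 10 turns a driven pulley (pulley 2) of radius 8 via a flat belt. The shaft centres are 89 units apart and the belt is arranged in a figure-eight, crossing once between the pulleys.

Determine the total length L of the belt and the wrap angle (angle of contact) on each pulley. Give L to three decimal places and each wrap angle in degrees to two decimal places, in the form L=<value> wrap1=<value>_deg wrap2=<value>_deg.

L=238.202 wrap1=203.34_deg wrap2=203.34_deg

crossed belt: β = asin((r1+r2)/C) = asin(18/89) = 11.6684°
wrap1 = wrap2 = π + 2β = 203.3368°
tangent length = C·cosβ = 87.1608
L = (r1+r2)·wrap + 2·C·cosβ = 18·3.5489 + 2·87.1608 = 238.2017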